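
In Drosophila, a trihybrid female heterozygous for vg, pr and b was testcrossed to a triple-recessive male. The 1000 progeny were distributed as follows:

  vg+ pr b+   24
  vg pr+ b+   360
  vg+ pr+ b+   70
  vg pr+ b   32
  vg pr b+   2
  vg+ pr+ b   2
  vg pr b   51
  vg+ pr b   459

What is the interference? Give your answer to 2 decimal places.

0.47

The two most frequent reciprocal classes, vg pr+ b+ and vg+ pr b, are the parental types, so the F1 was vg pr+ b+ / vg+ pr b.
The two rarest classes, vg pr b+ and vg+ pr+ b, are the double crossovers. Comparing them with the parentals, only the pr allele has switched, so pr is the middle locus and the order is vg – pr – b.
vg–pr: (121 + 4)/1000 = 0.1250; pr–b: (56 + 4)/1000 = 0.0600.
Expected DCO frequency = 0.1250 × 0.0600 ≈ 0.00750; observed = 4/1000 ≈ 0.00400.
Coefficient of coincidence = 0.00400/0.00750 ≈ 0.53; interference = 1 − 0.53 = 0.47.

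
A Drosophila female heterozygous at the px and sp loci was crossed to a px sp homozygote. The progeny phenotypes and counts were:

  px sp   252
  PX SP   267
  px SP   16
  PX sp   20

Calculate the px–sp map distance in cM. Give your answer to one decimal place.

The two most frequent classes, PX SP (267) and px sp (252), are the parental types, so the F1 was PX SP / px sp.
The recombinant classes are PX sp and px SP: 20 + 16 = 36.
Recombination frequency = 36/555 = 0.0649 ≈ 6.5%, i.e. 6.5 cM.

6.5 cM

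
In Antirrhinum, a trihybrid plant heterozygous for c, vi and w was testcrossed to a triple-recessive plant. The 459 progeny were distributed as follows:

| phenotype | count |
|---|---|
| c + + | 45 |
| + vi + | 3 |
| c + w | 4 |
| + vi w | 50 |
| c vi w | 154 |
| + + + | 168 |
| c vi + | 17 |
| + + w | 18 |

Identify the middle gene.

vi

The two most frequent reciprocal classes, + + + and c vi w, are the parental types, so the F1 was + + + / c vi w.
The two rarest classes, + vi + and c + w, are the double crossovers. Comparing them with the parentals, only the vi allele has switched, so vi is the middle locus and the order is c – vi – w.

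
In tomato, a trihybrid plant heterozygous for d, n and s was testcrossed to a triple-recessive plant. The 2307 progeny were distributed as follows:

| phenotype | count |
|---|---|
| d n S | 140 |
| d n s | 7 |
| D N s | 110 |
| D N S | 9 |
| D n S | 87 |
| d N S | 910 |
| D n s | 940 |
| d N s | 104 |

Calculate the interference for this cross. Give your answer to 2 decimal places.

0.33

The two most frequent reciprocal classes, d N S and D n s, are the parental types, so the F1 was d N S / D n s.
The two rarest classes, D N S and d n s, are the double crossovers. Comparing them with the parentals, only the d allele has switched, so d is the middle locus and the order is n – d – s.
n–d: (250 + 16)/2307 = 0.1153; d–s: (191 + 16)/2307 = 0.0897.
Expected DCO frequency = 0.1153 × 0.0897 ≈ 0.01034; observed = 16/2307 ≈ 0.00694.
Coefficient of coincidence = 0.00694/0.01034 ≈ 0.67; interference = 1 − 0.67 = 0.33.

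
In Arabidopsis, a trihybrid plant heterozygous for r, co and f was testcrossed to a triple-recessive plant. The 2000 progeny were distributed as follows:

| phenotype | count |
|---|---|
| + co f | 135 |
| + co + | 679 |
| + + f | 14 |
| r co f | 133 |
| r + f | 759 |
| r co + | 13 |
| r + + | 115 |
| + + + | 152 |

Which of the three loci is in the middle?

The two most frequent reciprocal classes, r + f and + co +, are the parental types, so the F1 was r + f / + co +.
The two rarest classes, + + f and r co +, are the double crossovers. Comparing them with the parentals, only the r allele has switched, so r is the middle locus and the order is co – r – f.

r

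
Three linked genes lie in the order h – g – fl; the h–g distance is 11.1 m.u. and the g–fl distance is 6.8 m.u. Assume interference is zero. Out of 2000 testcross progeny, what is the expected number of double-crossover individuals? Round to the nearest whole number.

Map distances give recombination frequencies of 0.111 and 0.068 for the two intervals.
With no interference, expected double-crossover frequency = 0.111 × 0.068 = 0.00755.
Expected number = 0.00755 × 2000 = 15.10 ≈ 15.

15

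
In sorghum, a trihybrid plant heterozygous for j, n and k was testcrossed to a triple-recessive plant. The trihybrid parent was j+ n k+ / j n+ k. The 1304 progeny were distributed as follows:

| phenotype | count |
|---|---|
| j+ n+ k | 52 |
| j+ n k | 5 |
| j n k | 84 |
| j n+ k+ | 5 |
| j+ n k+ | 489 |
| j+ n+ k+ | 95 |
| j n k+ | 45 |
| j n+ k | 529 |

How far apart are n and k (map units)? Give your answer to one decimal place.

14.5 map units

The two rarest classes, j+ n k and j n+ k+, are the double crossovers. Comparing them with the parentals, only the k allele has switched, so k is the middle locus and the order is n – k – j.
Crossovers in the n–k interval produce the single-crossover classes j+ n+ k+ and j n k (95 + 84 = 179) plus the double crossovers (10).
RF(n–k) = (179 + 10) / 1304 = 189/1304 = 0.1449 → 14.5 map units.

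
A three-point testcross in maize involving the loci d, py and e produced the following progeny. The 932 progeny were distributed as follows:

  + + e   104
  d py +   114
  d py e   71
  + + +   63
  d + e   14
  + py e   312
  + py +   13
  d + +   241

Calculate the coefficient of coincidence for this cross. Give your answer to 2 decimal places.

0.64

The two most frequent reciprocal classes, + py e and d + +, are the parental types, so the F1 was + py e / d + +.
The two rarest classes, + py + and d + e, are the double crossovers. Comparing them with the parentals, only the e allele has switched, so e is the middle locus and the order is py – e – d.
py–e: (218 + 27)/932 = 0.2629; e–d: (134 + 27)/932 = 0.1727.
Expected DCO frequency = 0.2629 × 0.1727 ≈ 0.04540; observed = 27/932 ≈ 0.02897.
Coefficient of coincidence = 0.02897/0.04540 ≈ 0.64.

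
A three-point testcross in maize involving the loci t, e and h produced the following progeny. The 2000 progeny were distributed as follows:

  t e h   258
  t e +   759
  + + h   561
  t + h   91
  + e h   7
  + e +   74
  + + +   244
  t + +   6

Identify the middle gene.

The two most frequent reciprocal classes, t e + and + + h, are the parental types, so the F1 was t e + / + + h.
The two rarest classes, t + + and + e h, are the double crossovers. Comparing them with the parentals, only the e allele has switched, so e is the middle locus and the order is h – e – t.

e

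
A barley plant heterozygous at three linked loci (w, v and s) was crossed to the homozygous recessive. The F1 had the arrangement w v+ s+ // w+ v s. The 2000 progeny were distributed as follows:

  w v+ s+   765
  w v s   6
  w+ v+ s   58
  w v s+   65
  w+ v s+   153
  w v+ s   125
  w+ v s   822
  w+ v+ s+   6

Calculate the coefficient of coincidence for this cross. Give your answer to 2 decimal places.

The two rarest classes, w+ v+ s+ and w v s, are the double crossovers. Comparing them with the parentals, only the w allele has switched, so w is the middle locus and the order is v – w – s.
v–w: (123 + 12)/2000 = 0.0675; w–s: (278 + 12)/2000 = 0.1450.
Expected DCO frequency = 0.0675 × 0.1450 ≈ 0.00979; observed = 12/2000 ≈ 0.00600.
Coefficient of coincidence = 0.00600/0.00979 ≈ 0.61.

0.61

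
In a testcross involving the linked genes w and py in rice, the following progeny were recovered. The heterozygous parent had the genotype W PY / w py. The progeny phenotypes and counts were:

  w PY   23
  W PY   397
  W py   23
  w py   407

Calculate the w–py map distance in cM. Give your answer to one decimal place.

The recombinant classes are W py and w PY: 23 + 23 = 46.
Recombination frequency = 46/850 = 0.0541 ≈ 5.4%, i.e. 5.4 cM.

5.4 cM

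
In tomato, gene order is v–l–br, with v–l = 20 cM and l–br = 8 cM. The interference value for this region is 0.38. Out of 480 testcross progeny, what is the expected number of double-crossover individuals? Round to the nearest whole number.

Map distances give recombination frequencies of 0.200 and 0.080 for the two intervals.
With interference 0.38 (so coincidence = 0.62), expected double-crossover frequency = 0.200 × 0.080 × 0.62 = 0.00992.
Expected number = 0.00992 × 480 = 4.76 ≈ 5.

5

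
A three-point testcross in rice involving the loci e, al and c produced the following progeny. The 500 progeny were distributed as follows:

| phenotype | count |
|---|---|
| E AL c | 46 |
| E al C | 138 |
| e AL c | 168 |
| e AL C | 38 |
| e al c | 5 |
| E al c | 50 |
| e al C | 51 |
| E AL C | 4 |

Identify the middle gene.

The two most frequent reciprocal classes, E al C and e AL c, are the parental types, so the F1 was E al C / e AL c.
The two rarest classes, E AL C and e al c, are the double crossovers. Comparing them with the parentals, only the al allele has switched, so al is the middle locus and the order is c – al – e.

al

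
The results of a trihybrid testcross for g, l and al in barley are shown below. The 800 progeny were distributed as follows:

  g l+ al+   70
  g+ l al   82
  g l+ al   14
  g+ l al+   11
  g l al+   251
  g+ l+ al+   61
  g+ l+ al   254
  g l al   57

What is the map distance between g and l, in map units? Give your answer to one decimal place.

22.1 map units

The two most frequent reciprocal classes, g l al+ and g+ l+ al, are the parental types, so the F1 was g l al+ / g+ l+ al.
The two rarest classes, g+ l al+ and g l+ al, are the double crossovers. Comparing them with the parentals, only the g allele has switched, so g is the middle locus and the order is al – g – l.
Crossovers in the g–l interval produce the single-crossover classes g l+ al+ and g+ l al (70 + 82 = 152) plus the double crossovers (25).
RF(g–l) = (152 + 25) / 800 = 177/800 = 0.2213 → 22.1 map units.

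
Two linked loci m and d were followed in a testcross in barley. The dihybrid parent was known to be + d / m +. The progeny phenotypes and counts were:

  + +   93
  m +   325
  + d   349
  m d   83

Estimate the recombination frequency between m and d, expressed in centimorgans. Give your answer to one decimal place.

20.7 centimorgans

The recombinant classes are + + and m d: 93 + 83 = 176.
Recombination frequency = 176/850 = 0.2071 ≈ 20.7%, i.e. 20.7 centimorgans.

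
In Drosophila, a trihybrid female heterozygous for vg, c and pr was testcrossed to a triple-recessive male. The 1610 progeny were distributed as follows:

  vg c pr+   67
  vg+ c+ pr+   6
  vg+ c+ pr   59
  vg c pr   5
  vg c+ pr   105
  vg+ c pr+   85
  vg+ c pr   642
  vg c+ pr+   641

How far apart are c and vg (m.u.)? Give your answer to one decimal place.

8.5 m.u.

The two most frequent reciprocal classes, vg+ c pr and vg c+ pr+, are the parental types, so the F1 was vg+ c pr / vg c+ pr+.
The two rarest classes, vg c pr and vg+ c+ pr+, are the double crossovers. Comparing them with the parentals, only the vg allele has switched, so vg is the middle locus and the order is pr – vg – c.
Crossovers in the vg–c interval produce the single-crossover classes vg+ c+ pr and vg c pr+ (59 + 67 = 126) plus the double crossovers (11).
RF(vg–c) = (126 + 11) / 1610 = 137/1610 = 0.0851 → 8.5 m.u.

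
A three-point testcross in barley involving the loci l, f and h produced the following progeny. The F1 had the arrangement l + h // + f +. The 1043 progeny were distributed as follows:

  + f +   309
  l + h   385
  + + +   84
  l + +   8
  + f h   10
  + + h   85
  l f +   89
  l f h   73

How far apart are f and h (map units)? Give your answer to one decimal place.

The two rarest classes, l + + and + f h, are the double crossovers. Comparing them with the parentals, only the h allele has switched, so h is the middle locus and the order is l – h – f.
Crossovers in the h–f interval produce the single-crossover classes l f h and + + + (73 + 84 = 157) plus the double crossovers (18).
RF(h–f) = (157 + 18) / 1043 = 175/1043 = 0.1678 → 16.8 map units.

16.8 map units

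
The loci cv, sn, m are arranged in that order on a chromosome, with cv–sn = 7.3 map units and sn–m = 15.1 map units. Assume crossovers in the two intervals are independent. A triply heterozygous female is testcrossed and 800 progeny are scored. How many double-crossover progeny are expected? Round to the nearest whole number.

Map distances give recombination frequencies of 0.073 and 0.151 for the two intervals.
With no interference, expected double-crossover frequency = 0.073 × 0.151 = 0.01102.
Expected number = 0.01102 × 800 = 8.82 ≈ 9.

9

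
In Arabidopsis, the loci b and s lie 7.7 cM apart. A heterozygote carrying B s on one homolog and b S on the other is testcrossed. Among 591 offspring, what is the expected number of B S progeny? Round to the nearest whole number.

23

A map distance of 7.7 cM corresponds to a recombination frequency of 0.077.
The F1 is B s / b S, so B S is a recombinant gamete class with expected frequency r/2 = 0.077/2 = 0.0385.
Expected number = 0.0385 × 591 = 22.75 ≈ 23.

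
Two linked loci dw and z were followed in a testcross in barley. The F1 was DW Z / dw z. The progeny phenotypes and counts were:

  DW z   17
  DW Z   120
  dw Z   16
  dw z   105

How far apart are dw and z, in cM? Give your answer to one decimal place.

12.8 cM

The recombinant classes are DW z and dw Z: 17 + 16 = 33.
Recombination frequency = 33/258 = 0.1279 ≈ 12.8%, i.e. 12.8 cM.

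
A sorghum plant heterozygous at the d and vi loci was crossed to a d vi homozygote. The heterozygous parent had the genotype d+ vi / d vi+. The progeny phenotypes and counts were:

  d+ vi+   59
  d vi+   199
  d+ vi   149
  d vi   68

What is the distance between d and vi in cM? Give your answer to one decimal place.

26.7 cM

The recombinant classes are d+ vi+ and d vi: 59 + 68 = 127.
Recombination frequency = 127/475 = 0.2674 ≈ 26.7%, i.e. 26.7 cM.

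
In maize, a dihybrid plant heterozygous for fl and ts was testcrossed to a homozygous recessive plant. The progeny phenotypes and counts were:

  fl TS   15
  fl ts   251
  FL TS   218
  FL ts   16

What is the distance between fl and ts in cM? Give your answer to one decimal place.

6.2 cM

The two most frequent classes, FL TS (218) and fl ts (251), are the parental types, so the F1 was FL TS / fl ts.
The recombinant classes are FL ts and fl TS: 16 + 15 = 31.
Recombination frequency = 31/500 = 0.0620 ≈ 6.2%, i.e. 6.2 cM.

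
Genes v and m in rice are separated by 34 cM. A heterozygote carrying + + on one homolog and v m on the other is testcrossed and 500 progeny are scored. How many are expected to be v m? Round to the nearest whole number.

A map distance of 34 cM corresponds to a recombination frequency of 0.340.
The F1 is + + / v m, so v m is a parental gamete class with expected frequency (1 − r)/2 = 0.660/2 = 0.3300.
Expected number = 0.3300 × 500 = 165.00 ≈ 165.

165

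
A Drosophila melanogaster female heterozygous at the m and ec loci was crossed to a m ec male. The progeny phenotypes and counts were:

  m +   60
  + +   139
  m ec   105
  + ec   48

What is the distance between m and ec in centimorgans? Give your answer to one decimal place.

30.7 centimorgans

The two most frequent classes, + + (139) and m ec (105), are the parental types, so the F1 was + + / m ec.
The recombinant classes are + ec and m +: 48 + 60 = 108.
Recombination frequency = 108/352 = 0.3068 ≈ 30.7%, i.e. 30.7 centimorgans.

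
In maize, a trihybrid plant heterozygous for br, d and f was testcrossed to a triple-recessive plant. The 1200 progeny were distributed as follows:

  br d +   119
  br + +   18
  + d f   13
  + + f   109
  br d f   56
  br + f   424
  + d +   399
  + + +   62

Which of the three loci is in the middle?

The two most frequent reciprocal classes, br + f and + d +, are the parental types, so the F1 was br + f / + d +.
The two rarest classes, br + + and + d f, are the double crossovers. Comparing them with the parentals, only the f allele has switched, so f is the middle locus and the order is br – f – d.

f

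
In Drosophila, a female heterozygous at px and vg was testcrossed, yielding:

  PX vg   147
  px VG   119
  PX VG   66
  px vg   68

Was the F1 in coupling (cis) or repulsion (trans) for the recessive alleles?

trans

The two most frequent classes are PX vg (147) and px VG (119); these are the parental (non-recombinant) types.
So the F1 carried PX vg on one chromosome and px VG on the other — the recessive alleles are on opposite chromosomes (trans / repulsion).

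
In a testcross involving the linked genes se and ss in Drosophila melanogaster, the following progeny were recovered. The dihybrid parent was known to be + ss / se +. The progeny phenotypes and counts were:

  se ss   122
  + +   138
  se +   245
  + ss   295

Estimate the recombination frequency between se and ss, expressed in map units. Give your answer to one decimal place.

The recombinant classes are + + and se ss: 138 + 122 = 260.
Recombination frequency = 260/800 = 0.3250 ≈ 32.5%, i.e. 32.5 map units.

32.5 map units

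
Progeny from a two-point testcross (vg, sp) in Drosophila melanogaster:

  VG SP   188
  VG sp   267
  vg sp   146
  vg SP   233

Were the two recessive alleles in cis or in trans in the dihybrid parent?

The two most frequent classes are VG sp (267) and vg SP (233); these are the parental (non-recombinant) types.
So the F1 carried VG sp on one chromosome and vg SP on the other — the recessive alleles are on opposite chromosomes (trans / repulsion).

trans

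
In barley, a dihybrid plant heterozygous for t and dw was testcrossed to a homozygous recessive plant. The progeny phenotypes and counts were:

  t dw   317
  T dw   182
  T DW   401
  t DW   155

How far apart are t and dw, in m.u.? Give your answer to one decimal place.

31.9 m.u.

The two most frequent classes, T DW (401) and t dw (317), are the parental types, so the F1 was T DW / t dw.
The recombinant classes are T dw and t DW: 182 + 155 = 337.
Recombination frequency = 337/1055 = 0.3194 ≈ 31.9%, i.e. 31.9 m.u.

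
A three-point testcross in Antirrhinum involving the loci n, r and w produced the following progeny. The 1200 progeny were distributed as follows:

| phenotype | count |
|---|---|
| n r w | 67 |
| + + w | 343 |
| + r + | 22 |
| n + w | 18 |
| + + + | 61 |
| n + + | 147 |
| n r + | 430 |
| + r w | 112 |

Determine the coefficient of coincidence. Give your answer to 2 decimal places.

0.96

The two most frequent reciprocal classes, n r + and + + w, are the parental types, so the F1 was n r + / + + w.
The two rarest classes, + r + and n + w, are the double crossovers. Comparing them with the parentals, only the n allele has switched, so n is the middle locus and the order is w – n – r.
w–n: (128 + 40)/1200 = 0.1400; n–r: (259 + 40)/1200 = 0.2492.
Expected DCO frequency = 0.1400 × 0.2492 ≈ 0.03489; observed = 40/1200 ≈ 0.03333.
Coefficient of coincidence = 0.03333/0.03489 ≈ 0.96.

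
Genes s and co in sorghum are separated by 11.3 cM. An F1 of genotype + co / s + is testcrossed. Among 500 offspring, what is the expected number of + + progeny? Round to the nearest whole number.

28

A map distance of 11.3 cM corresponds to a recombination frequency of 0.113.
The F1 is + co / s +, so + + is a recombinant gamete class with expected frequency r/2 = 0.113/2 = 0.0565.
Expected number = 0.0565 × 500 = 28.25 ≈ 28.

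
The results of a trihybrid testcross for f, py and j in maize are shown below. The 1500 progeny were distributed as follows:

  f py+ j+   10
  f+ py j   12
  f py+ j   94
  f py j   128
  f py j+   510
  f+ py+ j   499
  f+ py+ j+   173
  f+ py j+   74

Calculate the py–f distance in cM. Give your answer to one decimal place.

12.7 cM

The two most frequent reciprocal classes, f py j+ and f+ py+ j, are the parental types, so the F1 was f py j+ / f+ py+ j.
The two rarest classes, f py+ j+ and f+ py j, are the double crossovers. Comparing them with the parentals, only the py allele has switched, so py is the middle locus and the order is f – py – j.
Crossovers in the f–py interval produce the single-crossover classes f+ py j+ and f py+ j (74 + 94 = 168) plus the double crossovers (22).
RF(f–py) = (168 + 22) / 1500 = 190/1500 = 0.1267 → 12.7 cM.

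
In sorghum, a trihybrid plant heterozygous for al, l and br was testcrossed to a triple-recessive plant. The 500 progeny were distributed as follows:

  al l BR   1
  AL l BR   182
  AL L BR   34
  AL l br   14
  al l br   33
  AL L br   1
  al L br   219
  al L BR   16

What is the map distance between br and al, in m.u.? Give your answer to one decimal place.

The two most frequent reciprocal classes, AL l BR and al L br, are the parental types, so the F1 was AL l BR / al L br.
The two rarest classes, al l BR and AL L br, are the double crossovers. Comparing them with the parentals, only the al allele has switched, so al is the middle locus and the order is br – al – l.
Crossovers in the br–al interval produce the single-crossover classes AL l br and al L BR (14 + 16 = 30) plus the double crossovers (2).
RF(br–al) = (30 + 2) / 500 = 32/500 = 0.0640 → 6.4 m.u.

6.4 m.u.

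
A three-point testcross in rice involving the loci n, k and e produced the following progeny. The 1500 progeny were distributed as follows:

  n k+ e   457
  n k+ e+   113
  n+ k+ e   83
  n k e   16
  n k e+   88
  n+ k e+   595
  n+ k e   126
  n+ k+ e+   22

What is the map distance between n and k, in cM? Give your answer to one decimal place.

13.9 cM

The two most frequent reciprocal classes, n+ k e+ and n k+ e, are the parental types, so the F1 was n+ k e+ / n k+ e.
The two rarest classes, n+ k+ e+ and n k e, are the double crossovers. Comparing them with the parentals, only the k allele has switched, so k is the middle locus and the order is e – k – n.
Crossovers in the k–n interval produce the single-crossover classes n k e+ and n+ k+ e (88 + 83 = 171) plus the double crossovers (38).
RF(k–n) = (171 + 38) / 1500 = 209/1500 = 0.1393 → 13.9 cM.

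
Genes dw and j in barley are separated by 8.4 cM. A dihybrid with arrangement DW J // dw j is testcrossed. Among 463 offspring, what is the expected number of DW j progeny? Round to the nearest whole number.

19

A map distance of 8.4 cM corresponds to a recombination frequency of 0.084.
The F1 is DW J / dw j, so DW j is a recombinant gamete class with expected frequency r/2 = 0.084/2 = 0.0420.
Expected number = 0.0420 × 463 = 19.45 ≈ 19.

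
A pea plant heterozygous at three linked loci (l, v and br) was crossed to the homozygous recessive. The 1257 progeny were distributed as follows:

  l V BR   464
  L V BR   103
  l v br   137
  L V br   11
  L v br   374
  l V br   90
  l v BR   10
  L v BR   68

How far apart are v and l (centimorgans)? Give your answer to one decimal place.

20.8 centimorgans

The two most frequent reciprocal classes, L v br and l V BR, are the parental types, so the F1 was L v br / l V BR.
The two rarest classes, L V br and l v BR, are the double crossovers. Comparing them with the parentals, only the v allele has switched, so v is the middle locus and the order is l – v – br.
Crossovers in the l–v interval produce the single-crossover classes l v br and L V BR (137 + 103 = 240) plus the double crossovers (21).
RF(l–v) = (240 + 21) / 1257 = 261/1257 = 0.2076 → 20.8 centimorgans.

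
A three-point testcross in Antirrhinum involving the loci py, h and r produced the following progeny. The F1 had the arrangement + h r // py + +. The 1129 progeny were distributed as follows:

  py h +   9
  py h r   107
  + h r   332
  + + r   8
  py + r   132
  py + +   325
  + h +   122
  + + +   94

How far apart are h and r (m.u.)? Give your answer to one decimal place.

24.0 m.u.

The two rarest classes, + + r and py h +, are the double crossovers. Comparing them with the parentals, only the h allele has switched, so h is the middle locus and the order is py – h – r.
Crossovers in the h–r interval produce the single-crossover classes + h + and py + r (122 + 132 = 254) plus the double crossovers (17).
RF(h–r) = (254 + 17) / 1129 = 271/1129 = 0.2400 → 24.0 m.u.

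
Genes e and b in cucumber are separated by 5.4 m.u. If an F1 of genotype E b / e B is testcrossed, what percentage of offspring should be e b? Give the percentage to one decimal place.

2.7%

A map distance of 5.4 m.u. corresponds to a recombination frequency of 0.054.
The F1 is E b / e B, so e b is a recombinant gamete class with expected frequency r/2 = 0.054/2 = 0.0270.
That is 0.0270 = 2.7% of the progeny.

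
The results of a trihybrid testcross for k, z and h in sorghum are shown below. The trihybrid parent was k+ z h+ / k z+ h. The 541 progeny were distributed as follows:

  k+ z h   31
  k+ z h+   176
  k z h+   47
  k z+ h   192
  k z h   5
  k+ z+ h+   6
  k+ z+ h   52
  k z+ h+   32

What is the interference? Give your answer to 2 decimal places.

The two rarest classes, k+ z+ h+ and k z h, are the double crossovers. Comparing them with the parentals, only the z allele has switched, so z is the middle locus and the order is k – z – h.
k–z: (99 + 11)/541 = 0.2033; z–h: (63 + 11)/541 = 0.1368.
Expected DCO frequency = 0.2033 × 0.1368 ≈ 0.02781; observed = 11/541 ≈ 0.02033.
Coefficient of coincidence = 0.02033/0.02781 ≈ 0.73; interference = 1 − 0.73 = 0.27.

0.27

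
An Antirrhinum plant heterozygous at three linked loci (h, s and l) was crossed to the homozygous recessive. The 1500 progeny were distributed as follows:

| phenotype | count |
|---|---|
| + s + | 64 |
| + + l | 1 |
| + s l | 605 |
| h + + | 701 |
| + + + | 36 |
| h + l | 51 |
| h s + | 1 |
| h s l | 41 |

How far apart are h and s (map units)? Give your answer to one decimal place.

5.3 map units

The two most frequent reciprocal classes, + s l and h + +, are the parental types, so the F1 was + s l / h + +.
The two rarest classes, + + l and h s +, are the double crossovers. Comparing them with the parentals, only the s allele has switched, so s is the middle locus and the order is l – s – h.
Crossovers in the s–h interval produce the single-crossover classes h s l and + + + (41 + 36 = 77) plus the double crossovers (2).
RF(s–h) = (77 + 2) / 1500 = 79/1500 = 0.0527 → 5.3 map units.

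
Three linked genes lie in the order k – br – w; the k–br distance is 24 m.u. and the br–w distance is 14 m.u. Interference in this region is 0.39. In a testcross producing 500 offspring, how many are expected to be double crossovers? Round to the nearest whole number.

Map distances give recombination frequencies of 0.240 and 0.140 for the two intervals.
With interference 0.39 (so coincidence = 0.61), expected double-crossover frequency = 0.240 × 0.140 × 0.61 = 0.02050.
Expected number = 0.02050 × 500 = 10.25 ≈ 10.

10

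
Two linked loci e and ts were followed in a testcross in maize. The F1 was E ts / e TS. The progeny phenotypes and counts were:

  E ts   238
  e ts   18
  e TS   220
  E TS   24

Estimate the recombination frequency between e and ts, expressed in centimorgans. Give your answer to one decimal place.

The recombinant classes are E TS and e ts: 24 + 18 = 42.
Recombination frequency = 42/500 = 0.0840 ≈ 8.4%, i.e. 8.4 centimorgans.

8.4 centimorgans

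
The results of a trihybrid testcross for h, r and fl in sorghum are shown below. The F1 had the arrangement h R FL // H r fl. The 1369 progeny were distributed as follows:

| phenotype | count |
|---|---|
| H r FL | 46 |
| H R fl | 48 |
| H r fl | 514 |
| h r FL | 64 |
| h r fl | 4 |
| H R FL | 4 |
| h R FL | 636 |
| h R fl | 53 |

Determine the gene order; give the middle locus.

The two rarest classes, H R FL and h r fl, are the double crossovers. Comparing them with the parentals, only the h allele has switched, so h is the middle locus and the order is fl – h – r.

h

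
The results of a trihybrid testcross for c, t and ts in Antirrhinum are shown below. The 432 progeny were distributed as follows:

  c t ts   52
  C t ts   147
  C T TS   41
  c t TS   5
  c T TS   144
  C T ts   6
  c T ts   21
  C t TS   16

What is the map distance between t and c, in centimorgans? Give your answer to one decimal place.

24.1 centimorgans

The two most frequent reciprocal classes, C t ts and c T TS, are the parental types, so the F1 was C t ts / c T TS.
The two rarest classes, C T ts and c t TS, are the double crossovers. Comparing them with the parentals, only the t allele has switched, so t is the middle locus and the order is ts – t – c.
Crossovers in the t–c interval produce the single-crossover classes c t ts and C T TS (52 + 41 = 93) plus the double crossovers (11).
RF(t–c) = (93 + 11) / 432 = 104/432 = 0.2407 → 24.1 centimorgans.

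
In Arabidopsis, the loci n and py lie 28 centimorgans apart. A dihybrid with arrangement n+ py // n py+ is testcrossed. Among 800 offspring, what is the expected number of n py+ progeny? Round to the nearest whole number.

288

A map distance of 28 centimorgans corresponds to a recombination frequency of 0.280.
The F1 is n+ py / n py+, so n py+ is a parental gamete class with expected frequency (1 − r)/2 = 0.720/2 = 0.3600.
Expected number = 0.3600 × 800 = 288.00 ≈ 288.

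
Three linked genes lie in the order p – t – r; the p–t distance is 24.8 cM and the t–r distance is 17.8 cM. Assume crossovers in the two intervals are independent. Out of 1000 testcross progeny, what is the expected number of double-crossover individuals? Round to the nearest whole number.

44

Map distances give recombination frequencies of 0.248 and 0.178 for the two intervals.
With no interference, expected double-crossover frequency = 0.248 × 0.178 = 0.04414.
Expected number = 0.04414 × 1000 = 44.14 ≈ 44.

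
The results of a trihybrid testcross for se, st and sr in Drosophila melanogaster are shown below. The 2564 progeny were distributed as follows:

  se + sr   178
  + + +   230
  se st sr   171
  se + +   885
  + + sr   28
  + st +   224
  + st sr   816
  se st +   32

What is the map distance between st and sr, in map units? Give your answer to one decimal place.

The two most frequent reciprocal classes, + st sr and se + +, are the parental types, so the F1 was + st sr / se + +.
The two rarest classes, + + sr and se st +, are the double crossovers. Comparing them with the parentals, only the st allele has switched, so st is the middle locus and the order is sr – st – se.
Crossovers in the sr–st interval produce the single-crossover classes + st + and se + sr (224 + 178 = 402) plus the double crossovers (60).
RF(sr–st) = (402 + 60) / 2564 = 462/2564 = 0.1802 → 18.0 map units.

18.0 map units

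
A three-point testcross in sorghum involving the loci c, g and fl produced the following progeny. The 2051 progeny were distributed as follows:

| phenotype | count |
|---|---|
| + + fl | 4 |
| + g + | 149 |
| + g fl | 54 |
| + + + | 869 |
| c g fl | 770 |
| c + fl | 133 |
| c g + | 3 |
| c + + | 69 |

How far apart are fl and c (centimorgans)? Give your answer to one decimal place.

6.3 centimorgans

The two most frequent reciprocal classes, + + + and c g fl, are the parental types, so the F1 was + + + / c g fl.
The two rarest classes, + + fl and c g +, are the double crossovers. Comparing them with the parentals, only the fl allele has switched, so fl is the middle locus and the order is g – fl – c.
Crossovers in the fl–c interval produce the single-crossover classes c + + and + g fl (69 + 54 = 123) plus the double crossovers (7).
RF(fl–c) = (123 + 7) / 2051 = 130/2051 = 0.0634 → 6.3 centimorgans.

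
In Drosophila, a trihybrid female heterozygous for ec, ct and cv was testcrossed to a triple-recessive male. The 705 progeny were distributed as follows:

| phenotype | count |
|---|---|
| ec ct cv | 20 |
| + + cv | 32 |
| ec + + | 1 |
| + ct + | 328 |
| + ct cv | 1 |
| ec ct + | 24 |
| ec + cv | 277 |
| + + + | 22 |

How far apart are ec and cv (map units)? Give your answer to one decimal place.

The two most frequent reciprocal classes, ec + cv and + ct +, are the parental types, so the F1 was ec + cv / + ct +.
The two rarest classes, ec + + and + ct cv, are the double crossovers. Comparing them with the parentals, only the cv allele has switched, so cv is the middle locus and the order is ec – cv – ct.
Crossovers in the ec–cv interval produce the single-crossover classes + + cv and ec ct + (32 + 24 = 56) plus the double crossovers (2).
RF(ec–cv) = (56 + 2) / 705 = 58/705 = 0.0823 → 8.2 map units.

8.2 map units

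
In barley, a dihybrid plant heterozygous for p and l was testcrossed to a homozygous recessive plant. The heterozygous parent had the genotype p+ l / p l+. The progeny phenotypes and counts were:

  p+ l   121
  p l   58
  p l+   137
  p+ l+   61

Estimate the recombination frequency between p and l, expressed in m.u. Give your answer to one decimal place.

The recombinant classes are p+ l+ and p l: 61 + 58 = 119.
Recombination frequency = 119/377 = 0.3156 ≈ 31.6%, i.e. 31.6 m.u.

31.6 m.u.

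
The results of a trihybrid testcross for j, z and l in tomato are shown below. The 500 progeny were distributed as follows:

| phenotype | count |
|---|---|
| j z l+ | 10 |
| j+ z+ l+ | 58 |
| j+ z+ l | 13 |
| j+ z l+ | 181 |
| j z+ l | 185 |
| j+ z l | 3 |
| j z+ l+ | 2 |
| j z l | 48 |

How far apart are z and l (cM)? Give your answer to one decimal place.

The two most frequent reciprocal classes, j z+ l and j+ z l+, are the parental types, so the F1 was j z+ l / j+ z l+.
The two rarest classes, j z+ l+ and j+ z l, are the double crossovers. Comparing them with the parentals, only the l allele has switched, so l is the middle locus and the order is z – l – j.
Crossovers in the z–l interval produce the single-crossover classes j z l and j+ z+ l+ (48 + 58 = 106) plus the double crossovers (5).
RF(z–l) = (106 + 5) / 500 = 111/500 = 0.2220 → 22.2 cM.

22.2 cM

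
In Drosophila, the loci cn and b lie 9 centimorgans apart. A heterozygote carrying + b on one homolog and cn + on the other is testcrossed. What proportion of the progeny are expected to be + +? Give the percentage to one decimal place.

A map distance of 9 centimorgans corresponds to a recombination frequency of 0.090.
The F1 is + b / cn +, so + + is a recombinant gamete class with expected frequency r/2 = 0.090/2 = 0.0450.
That is 0.0450 = 4.5% of the progeny.

4.5%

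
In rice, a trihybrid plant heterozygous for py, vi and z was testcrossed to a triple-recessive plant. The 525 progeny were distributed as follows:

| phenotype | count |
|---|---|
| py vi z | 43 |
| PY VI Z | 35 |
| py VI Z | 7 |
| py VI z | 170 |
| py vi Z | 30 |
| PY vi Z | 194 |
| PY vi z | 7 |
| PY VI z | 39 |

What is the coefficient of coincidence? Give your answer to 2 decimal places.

The two most frequent reciprocal classes, py VI z and PY vi Z, are the parental types, so the F1 was py VI z / PY vi Z.
The two rarest classes, py VI Z and PY vi z, are the double crossovers. Comparing them with the parentals, only the z allele has switched, so z is the middle locus and the order is vi – z – py.
vi–z: (78 + 14)/525 = 0.1752; z–py: (69 + 14)/525 = 0.1581.
Expected DCO frequency = 0.1752 × 0.1581 ≈ 0.02770; observed = 14/525 ≈ 0.02667.
Coefficient of coincidence = 0.02667/0.02770 ≈ 0.96.

0.96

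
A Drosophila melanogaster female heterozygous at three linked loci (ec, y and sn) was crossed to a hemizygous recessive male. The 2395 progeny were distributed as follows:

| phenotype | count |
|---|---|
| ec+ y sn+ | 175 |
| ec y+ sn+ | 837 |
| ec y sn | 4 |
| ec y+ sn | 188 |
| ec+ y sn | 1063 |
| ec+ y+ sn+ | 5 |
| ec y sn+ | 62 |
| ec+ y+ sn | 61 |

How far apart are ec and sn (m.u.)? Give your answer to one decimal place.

15.5 m.u.

The two most frequent reciprocal classes, ec y+ sn+ and ec+ y sn, are the parental types, so the F1 was ec y+ sn+ / ec+ y sn.
The two rarest classes, ec+ y+ sn+ and ec y sn, are the double crossovers. Comparing them with the parentals, only the ec allele has switched, so ec is the middle locus and the order is y – ec – sn.
Crossovers in the ec–sn interval produce the single-crossover classes ec y+ sn and ec+ y sn+ (188 + 175 = 363) plus the double crossovers (9).
RF(ec–sn) = (363 + 9) / 2395 = 372/2395 = 0.1553 → 15.5 m.u.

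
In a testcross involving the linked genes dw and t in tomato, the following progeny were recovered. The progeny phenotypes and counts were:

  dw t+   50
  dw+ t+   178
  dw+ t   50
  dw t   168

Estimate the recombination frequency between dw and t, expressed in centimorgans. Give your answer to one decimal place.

The two most frequent classes, dw+ t+ (178) and dw t (168), are the parental types, so the F1 was dw+ t+ / dw t.
The recombinant classes are dw+ t and dw t+: 50 + 50 = 100.
Recombination frequency = 100/446 = 0.2242 ≈ 22.4%, i.e. 22.4 centimorgans.

22.4 centimorgans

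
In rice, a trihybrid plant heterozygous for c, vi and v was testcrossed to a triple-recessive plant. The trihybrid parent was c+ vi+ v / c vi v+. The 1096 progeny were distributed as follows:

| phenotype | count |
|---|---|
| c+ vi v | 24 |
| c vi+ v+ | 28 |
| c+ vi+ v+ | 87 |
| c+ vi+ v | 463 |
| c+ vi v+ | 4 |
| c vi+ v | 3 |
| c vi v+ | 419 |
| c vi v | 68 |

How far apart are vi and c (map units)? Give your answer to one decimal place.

5.4 map units

The two rarest classes, c vi+ v and c+ vi v+, are the double crossovers. Comparing them with the parentals, only the c allele has switched, so c is the middle locus and the order is vi – c – v.
Crossovers in the vi–c interval produce the single-crossover classes c+ vi v and c vi+ v+ (24 + 28 = 52) plus the double crossovers (7).
RF(vi–c) = (52 + 7) / 1096 = 59/1096 = 0.0538 → 5.4 map units.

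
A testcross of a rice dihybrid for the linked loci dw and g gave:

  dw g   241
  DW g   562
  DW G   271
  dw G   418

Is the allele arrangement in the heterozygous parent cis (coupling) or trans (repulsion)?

trans

The two most frequent classes are DW g (562) and dw G (418); these are the parental (non-recombinant) types.
So the F1 carried DW g on one chromosome and dw G on the other — the recessive alleles are on opposite chromosomes (trans / repulsion).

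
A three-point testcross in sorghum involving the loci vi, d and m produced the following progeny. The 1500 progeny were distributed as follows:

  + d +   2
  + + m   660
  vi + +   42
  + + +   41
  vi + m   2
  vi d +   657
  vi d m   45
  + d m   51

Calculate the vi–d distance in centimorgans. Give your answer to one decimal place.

The two most frequent reciprocal classes, vi d + and + + m, are the parental types, so the F1 was vi d + / + + m.
The two rarest classes, + d + and vi + m, are the double crossovers. Comparing them with the parentals, only the vi allele has switched, so vi is the middle locus and the order is m – vi – d.
Crossovers in the vi–d interval produce the single-crossover classes vi + + and + d m (42 + 51 = 93) plus the double crossovers (4).
RF(vi–d) = (93 + 4) / 1500 = 97/1500 = 0.0647 → 6.5 centimorgans.

6.5 centimorgans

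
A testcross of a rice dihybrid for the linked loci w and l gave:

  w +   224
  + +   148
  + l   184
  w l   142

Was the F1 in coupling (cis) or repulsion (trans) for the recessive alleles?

trans

The two most frequent classes are + l (184) and w + (224); these are the parental (non-recombinant) types.
So the F1 carried + l on one chromosome and w + on the other — the recessive alleles are on opposite chromosomes (trans / repulsion).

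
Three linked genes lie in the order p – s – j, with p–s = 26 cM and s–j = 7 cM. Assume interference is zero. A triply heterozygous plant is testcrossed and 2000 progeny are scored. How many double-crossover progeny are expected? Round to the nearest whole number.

Map distances give recombination frequencies of 0.260 and 0.070 for the two intervals.
With no interference, expected double-crossover frequency = 0.260 × 0.070 = 0.01820.
Expected number = 0.01820 × 2000 = 36.40 ≈ 36.

36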